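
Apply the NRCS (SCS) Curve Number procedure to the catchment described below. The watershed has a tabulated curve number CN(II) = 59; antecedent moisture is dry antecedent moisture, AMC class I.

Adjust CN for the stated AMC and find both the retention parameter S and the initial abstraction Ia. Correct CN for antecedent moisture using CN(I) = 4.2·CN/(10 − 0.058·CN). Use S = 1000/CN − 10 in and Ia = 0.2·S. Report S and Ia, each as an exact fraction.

CN(I) from CN(II)=59: (4.2·59)/(10 − 0.058·59) = 123900/3289 ≈ 37.671
S = 1000/(123900/3289) − 10 = 20500/1239 in ≈ 16.546 in
Ia = 0.2S: 0.2·16.546 = 3.309 in (exactly 4100/1239)

S = 20500/1239 in ≈ 16.546 in; Ia = 4100/1239 in ≈ 3.309 in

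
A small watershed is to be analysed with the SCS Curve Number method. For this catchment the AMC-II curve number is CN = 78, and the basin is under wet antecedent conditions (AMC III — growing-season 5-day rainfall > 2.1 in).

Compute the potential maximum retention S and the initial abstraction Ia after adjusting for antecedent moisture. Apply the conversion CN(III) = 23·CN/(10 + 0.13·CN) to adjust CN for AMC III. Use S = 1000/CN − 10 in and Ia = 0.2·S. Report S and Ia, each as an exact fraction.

Wet (AMC III): CN(III) = 23·78/(10 + 0.13·78) = 1794/(1007/50) = 89700/1007 ≈ 89.076
S = 1000/(89700/1007) − 10 = 1100/897 in ≈ 1.226 in
Ia = 0.2·(1100/897) = 220/897 in ≈ 0.245 in

S = 1100/897 in ≈ 1.226 in; Ia = 220/897 in ≈ 0.245 in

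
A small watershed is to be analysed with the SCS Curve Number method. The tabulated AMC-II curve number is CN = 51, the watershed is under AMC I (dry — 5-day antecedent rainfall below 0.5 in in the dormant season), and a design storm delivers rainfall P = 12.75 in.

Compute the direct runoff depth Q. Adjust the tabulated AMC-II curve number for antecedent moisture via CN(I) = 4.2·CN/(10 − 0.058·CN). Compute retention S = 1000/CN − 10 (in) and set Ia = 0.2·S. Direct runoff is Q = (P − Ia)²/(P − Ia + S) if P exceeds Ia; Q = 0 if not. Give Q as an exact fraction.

Q = 25030009/11629836 in ≈ 2.152 in

CN(I) from CN(II)=51: (4.2·51)/(10 − 0.058·51) = 15300/503 ≈ 30.417
Retention S: 1000/CN − 10 with CN=30.417 → S = 3500/153 ≈ 22.876 in
Ia = 0.2·(3500/153) = 700/153 in ≈ 4.575 in
Since P=12.750 > Ia=4.575: effective rainfall P−Ia = 5003/612 in
Runoff Q = (P−Ia)²/(P−Ia+S) = (8.175)²/(8.175+22.876) = 25030009/11629836 ≈ 2.152 in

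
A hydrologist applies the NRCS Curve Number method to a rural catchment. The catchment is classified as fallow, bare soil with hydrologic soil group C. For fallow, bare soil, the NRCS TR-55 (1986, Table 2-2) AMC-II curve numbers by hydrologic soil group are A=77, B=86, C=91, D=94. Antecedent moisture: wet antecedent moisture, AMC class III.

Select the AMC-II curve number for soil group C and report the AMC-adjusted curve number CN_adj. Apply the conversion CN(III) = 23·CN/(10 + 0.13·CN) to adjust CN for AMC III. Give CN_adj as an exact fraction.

CN_adj = 209300/2183 ≈ 95.877

NRCS table: fallow, bare soil, soil group C → CN(II) = 91
Adjust CN=91 to AMC III: 23·91/(10 + 0.13·91) → 2093 ÷ (2183/100) = 209300/2183 ≈ 95.877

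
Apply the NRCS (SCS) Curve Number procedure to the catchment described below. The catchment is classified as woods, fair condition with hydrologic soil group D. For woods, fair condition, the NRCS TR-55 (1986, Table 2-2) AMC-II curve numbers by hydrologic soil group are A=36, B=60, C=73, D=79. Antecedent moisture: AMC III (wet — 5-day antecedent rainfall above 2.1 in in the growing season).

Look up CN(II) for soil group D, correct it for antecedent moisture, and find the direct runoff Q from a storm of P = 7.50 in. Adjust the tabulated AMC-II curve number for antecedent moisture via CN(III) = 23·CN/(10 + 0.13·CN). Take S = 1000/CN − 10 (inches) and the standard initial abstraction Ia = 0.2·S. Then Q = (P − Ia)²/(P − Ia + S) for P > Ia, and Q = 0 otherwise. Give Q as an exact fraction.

Q = 46516815/7416994 in ≈ 6.272 in

NRCS table: woods, fair condition, soil group D → CN(II) = 79
Wet (AMC III): CN(III) = 23·79/(10 + 0.13·79) = 1817/(2027/100) = 181700/2027 ≈ 89.640
Retention S: 1000/CN − 10 with CN=89.640 → S = 2100/1817 ≈ 1.156 in
Ia = 0.2S: 0.2·1.156 = 0.231 in (exactly 420/1817)
P − Ia = 7.500 − 0.231 = 26415/3634 ≈ 7.269 in (> 0, runoff occurs)
Q = (26415/3634)²/((26415/3634) + 2100/1817) = (697752225/13205956)/(30615/3634) = 46516815/7416994 in ≈ 6.272 in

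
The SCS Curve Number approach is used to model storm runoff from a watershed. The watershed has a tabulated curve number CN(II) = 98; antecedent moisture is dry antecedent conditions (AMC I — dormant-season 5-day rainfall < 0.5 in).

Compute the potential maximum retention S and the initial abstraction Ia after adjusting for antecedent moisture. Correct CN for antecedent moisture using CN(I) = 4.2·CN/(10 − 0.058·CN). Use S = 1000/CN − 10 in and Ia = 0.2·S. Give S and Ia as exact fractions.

S = 500/1029 in ≈ 0.486 in; Ia = 100/1029 in ≈ 0.097 in

Dry (AMC I): CN(I) = 4.2·98/(10 − 0.058·98) = (2058/5)/(1079/250) = 102900/1079 ≈ 95.366
Retention S: 1000/CN − 10 with CN=95.366 → S = 500/1029 ≈ 0.486 in
Ia = 0.2·(500/1029) = 100/1029 in ≈ 0.097 in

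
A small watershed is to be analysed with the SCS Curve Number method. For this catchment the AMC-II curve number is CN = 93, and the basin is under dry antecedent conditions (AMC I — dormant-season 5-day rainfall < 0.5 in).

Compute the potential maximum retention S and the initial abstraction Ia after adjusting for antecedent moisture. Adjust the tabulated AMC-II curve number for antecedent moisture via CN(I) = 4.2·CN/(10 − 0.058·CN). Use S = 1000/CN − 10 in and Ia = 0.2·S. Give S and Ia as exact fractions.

Dry (AMC I): CN(I) = 4.2·93/(10 − 0.058·93) = (1953/5)/(2303/500) = 27900/329 ≈ 84.802
S = 1000/(27900/329) − 10 = 500/279 in ≈ 1.792 in
Ia = 0.2·(500/279) = 100/279 in ≈ 0.358 in

S = 500/279 in ≈ 1.792 in; Ia = 100/279 in ≈ 0.358 in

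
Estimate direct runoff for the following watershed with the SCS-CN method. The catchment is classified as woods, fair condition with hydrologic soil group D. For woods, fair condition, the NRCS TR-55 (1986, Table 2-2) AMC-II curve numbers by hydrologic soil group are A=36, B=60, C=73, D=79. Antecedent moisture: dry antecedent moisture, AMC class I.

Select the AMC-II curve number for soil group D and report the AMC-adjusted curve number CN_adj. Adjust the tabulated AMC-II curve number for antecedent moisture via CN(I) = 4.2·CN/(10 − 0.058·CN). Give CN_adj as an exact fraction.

CN_adj = 7900/129 ≈ 61.240

NRCS table: woods, fair condition, soil group D → CN(II) = 79
Dry (AMC I): CN(I) = 4.2·79/(10 − 0.058·79) = (1659/5)/(2709/500) = 7900/129 ≈ 61.240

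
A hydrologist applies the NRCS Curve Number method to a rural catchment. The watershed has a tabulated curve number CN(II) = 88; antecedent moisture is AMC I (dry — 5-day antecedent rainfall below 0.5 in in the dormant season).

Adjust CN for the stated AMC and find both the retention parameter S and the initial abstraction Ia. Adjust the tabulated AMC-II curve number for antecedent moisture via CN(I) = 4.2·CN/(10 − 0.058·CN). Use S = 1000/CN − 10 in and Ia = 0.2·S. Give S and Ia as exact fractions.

S = 250/77 in ≈ 3.247 in; Ia = 50/77 in ≈ 0.649 in

Dry (AMC I): CN(I) = 4.2·88/(10 − 0.058·88) = (1848/5)/(612/125) = 3850/51 ≈ 75.490
Max retention: S = 1000/(3850/51) − 10 = 250/77 in (≈ 3.247 in)
Ia = 0.2·(250/77) = 50/77 in ≈ 0.649 in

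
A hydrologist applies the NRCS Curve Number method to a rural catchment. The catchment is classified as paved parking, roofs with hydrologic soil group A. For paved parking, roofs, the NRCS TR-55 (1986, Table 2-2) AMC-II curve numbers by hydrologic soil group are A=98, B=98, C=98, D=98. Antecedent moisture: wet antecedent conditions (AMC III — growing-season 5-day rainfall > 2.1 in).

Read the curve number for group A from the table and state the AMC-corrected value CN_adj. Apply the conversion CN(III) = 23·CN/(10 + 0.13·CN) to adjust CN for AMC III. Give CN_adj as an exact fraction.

NRCS table: paved parking, roofs, soil group A → CN(II) = 98
Wet (AMC III): CN(III) = 23·98/(10 + 0.13·98) = 2254/(1137/50) = 112700/1137 ≈ 99.120

CN_adj = 112700/1137 ≈ 99.120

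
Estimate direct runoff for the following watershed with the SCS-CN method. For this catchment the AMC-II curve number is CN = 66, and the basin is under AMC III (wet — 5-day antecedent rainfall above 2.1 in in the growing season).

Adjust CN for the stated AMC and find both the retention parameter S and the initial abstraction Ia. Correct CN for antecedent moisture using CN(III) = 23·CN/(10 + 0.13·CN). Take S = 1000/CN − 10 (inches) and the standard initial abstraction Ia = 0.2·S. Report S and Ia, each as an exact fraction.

S = 1700/759 in ≈ 2.240 in; Ia = 340/759 in ≈ 0.448 in

Wet (AMC III): CN(III) = 23·66/(10 + 0.13·66) = 1518/(929/50) = 75900/929 ≈ 81.701
Max retention: S = 1000/(75900/929) − 10 = 1700/759 in (≈ 2.240 in)
Ia = 0.2S: 0.2·2.240 = 0.448 in (exactly 340/759)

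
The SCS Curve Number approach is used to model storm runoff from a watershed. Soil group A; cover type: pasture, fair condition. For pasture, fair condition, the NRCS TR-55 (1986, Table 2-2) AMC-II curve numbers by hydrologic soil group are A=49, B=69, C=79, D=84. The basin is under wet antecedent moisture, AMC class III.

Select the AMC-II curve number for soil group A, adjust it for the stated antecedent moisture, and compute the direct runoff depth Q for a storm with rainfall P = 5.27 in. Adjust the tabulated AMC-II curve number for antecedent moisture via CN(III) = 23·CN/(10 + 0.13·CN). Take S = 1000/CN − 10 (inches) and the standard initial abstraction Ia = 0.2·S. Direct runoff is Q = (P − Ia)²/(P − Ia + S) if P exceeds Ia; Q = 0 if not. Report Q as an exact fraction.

Q = 14234949473/6642199900 in ≈ 2.143 in

NRCS table: pasture, fair condition, soil group A → CN(II) = 49
CN(III) from CN(II)=49: (23·49)/(10 + 0.13·49) = 112700/1637 ≈ 68.845
Retention S: 1000/CN − 10 with CN=68.845 → S = 5100/1127 ≈ 4.525 in
Ia = 0.2·(5100/1127) = 1020/1127 in ≈ 0.905 in
Since P=5.270 > Ia=0.905: effective rainfall P−Ia = 491929/112700 in
Q = (491929/112700)²/((491929/112700) + 5100/1127) = (241994141041/12701290000)/(1001929/112700) = 14234949473/6642199900 in ≈ 2.143 in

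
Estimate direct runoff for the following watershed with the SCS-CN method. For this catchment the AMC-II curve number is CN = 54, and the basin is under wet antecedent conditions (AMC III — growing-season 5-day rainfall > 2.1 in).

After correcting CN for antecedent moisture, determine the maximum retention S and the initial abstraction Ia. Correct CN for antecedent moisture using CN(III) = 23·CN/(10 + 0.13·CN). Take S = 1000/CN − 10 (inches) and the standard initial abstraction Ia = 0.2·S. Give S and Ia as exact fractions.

CN(III) from CN(II)=54: (23·54)/(10 + 0.13·54) = 2700/37 ≈ 72.973
Retention S: 1000/CN − 10 with CN=72.973 → S = 100/27 ≈ 3.704 in
Ia = 0.2·(100/27) = 20/27 in ≈ 0.741 in

S = 100/27 in ≈ 3.704 in; Ia = 20/27 in ≈ 0.741 in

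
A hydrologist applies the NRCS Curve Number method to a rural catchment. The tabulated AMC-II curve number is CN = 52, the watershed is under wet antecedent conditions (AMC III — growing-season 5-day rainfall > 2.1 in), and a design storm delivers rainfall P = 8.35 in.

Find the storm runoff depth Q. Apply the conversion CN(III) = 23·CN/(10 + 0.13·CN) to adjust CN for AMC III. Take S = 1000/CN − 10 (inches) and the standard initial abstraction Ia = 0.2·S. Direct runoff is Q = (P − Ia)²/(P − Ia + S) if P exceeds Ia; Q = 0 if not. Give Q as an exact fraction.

CN(III) from CN(II)=52: (23·52)/(10 + 0.13·52) = 29900/419 ≈ 71.360
S = 1000/(29900/419) − 10 = 1200/299 in ≈ 4.013 in
Initial abstraction Ia = S/5 = (1200/299)/5 = 240/299 ≈ 0.803 in
P − Ia = 8.350 − 0.803 = 45133/5980 ≈ 7.547 in (> 0, runoff occurs)
Q: (45133/5980)² ÷ (69133/5980) = 2036987689/413415340 in (≈ 4.927 in)

Q = 2036987689/413415340 in ≈ 4.927 in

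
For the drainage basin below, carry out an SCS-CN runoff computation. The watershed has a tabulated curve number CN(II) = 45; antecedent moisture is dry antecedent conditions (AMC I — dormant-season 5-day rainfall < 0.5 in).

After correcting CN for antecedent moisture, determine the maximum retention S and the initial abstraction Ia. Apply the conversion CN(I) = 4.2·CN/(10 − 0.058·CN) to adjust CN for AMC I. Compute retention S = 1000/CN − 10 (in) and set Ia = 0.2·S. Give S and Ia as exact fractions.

Dry (AMC I): CN(I) = 4.2·45/(10 − 0.058·45) = 189/(739/100) = 18900/739 ≈ 25.575
Retention S: 1000/CN − 10 with CN=25.575 → S = 5500/189 ≈ 29.101 in
Initial abstraction Ia = S/5 = (5500/189)/5 = 1100/189 ≈ 5.820 in

S = 5500/189 in ≈ 29.101 in; Ia = 1100/189 in ≈ 5.820 in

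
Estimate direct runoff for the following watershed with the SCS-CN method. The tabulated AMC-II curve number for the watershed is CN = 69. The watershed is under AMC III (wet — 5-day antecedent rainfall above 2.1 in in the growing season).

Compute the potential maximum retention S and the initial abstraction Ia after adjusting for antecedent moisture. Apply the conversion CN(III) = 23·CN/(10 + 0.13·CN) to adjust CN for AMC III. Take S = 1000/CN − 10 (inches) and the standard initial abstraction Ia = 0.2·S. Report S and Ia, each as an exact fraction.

Adjust CN=69 to AMC III: 23·69/(10 + 0.13·69) → 1587 ÷ (1897/100) = 158700/1897 ≈ 83.658
Retention S: 1000/CN − 10 with CN=83.658 → S = 3100/1587 ≈ 1.953 in
Ia = 0.2·(3100/1587) = 620/1587 in ≈ 0.391 in

S = 3100/1587 in ≈ 1.953 in; Ia = 620/1587 in ≈ 0.391 in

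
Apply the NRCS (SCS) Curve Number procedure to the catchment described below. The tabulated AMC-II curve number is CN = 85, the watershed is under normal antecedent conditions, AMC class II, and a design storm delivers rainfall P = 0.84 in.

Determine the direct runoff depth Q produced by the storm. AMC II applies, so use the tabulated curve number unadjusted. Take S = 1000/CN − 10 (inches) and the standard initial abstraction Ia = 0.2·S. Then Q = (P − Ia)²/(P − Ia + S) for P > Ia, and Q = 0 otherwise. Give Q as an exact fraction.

Average conditions: CN = 85 (no AMC adjustment).
Max retention: S = 1000/85 − 10 = 30/17 in (≈ 1.765 in)
Ia = 0.2·(30/17) = 6/17 in ≈ 0.353 in
Excess rainfall: 0.840 − 0.353 = 0.487 in; P > Ia so Q > 0
Runoff Q = (P−Ia)²/(P−Ia+S) = (0.487)²/(0.487+1.765) = 14283/135575 ≈ 0.105 in

Q = 14283/135575 in ≈ 0.105 in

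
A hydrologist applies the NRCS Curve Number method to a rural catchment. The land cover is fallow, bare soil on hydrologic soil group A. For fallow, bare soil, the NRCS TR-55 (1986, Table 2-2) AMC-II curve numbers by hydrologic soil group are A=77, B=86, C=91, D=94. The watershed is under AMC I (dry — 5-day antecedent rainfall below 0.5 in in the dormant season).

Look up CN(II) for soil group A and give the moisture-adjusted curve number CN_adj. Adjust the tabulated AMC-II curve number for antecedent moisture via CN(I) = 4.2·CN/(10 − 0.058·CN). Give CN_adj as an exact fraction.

CN_adj = 161700/2767 ≈ 58.439

NRCS table: fallow, bare soil, soil group A → CN(II) = 77
CN(I) from CN(II)=77: (4.2·77)/(10 − 0.058·77) = 161700/2767 ≈ 58.439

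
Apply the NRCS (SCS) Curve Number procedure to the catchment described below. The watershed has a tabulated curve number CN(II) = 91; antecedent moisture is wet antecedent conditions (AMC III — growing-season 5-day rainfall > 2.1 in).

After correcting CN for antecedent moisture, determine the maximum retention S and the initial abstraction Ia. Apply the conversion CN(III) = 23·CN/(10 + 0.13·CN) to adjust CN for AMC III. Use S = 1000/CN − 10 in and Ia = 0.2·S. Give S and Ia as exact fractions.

S = 900/2093 in ≈ 0.430 in; Ia = 180/2093 in ≈ 0.086 in

Adjust CN=91 to AMC III: 23·91/(10 + 0.13·91) → 2093 ÷ (2183/100) = 209300/2183 ≈ 95.877
Max retention: S = 1000/(209300/2183) − 10 = 900/2093 in (≈ 0.430 in)
Ia = 0.2·(900/2093) = 180/2093 in ≈ 0.086 in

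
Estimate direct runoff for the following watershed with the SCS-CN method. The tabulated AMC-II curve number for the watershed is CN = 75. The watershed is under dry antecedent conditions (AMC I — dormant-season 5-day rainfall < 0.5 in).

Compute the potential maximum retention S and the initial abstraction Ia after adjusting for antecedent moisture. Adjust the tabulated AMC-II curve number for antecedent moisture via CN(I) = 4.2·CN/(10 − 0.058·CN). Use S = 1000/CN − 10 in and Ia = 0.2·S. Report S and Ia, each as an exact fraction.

S = 500/63 in ≈ 7.937 in; Ia = 100/63 in ≈ 1.587 in

Dry (AMC I): CN(I) = 4.2·75/(10 − 0.058·75) = 315/(113/20) = 6300/113 ≈ 55.752
S = 1000/(6300/113) − 10 = 500/63 in ≈ 7.937 in
Ia = 0.2S: 0.2·7.937 = 1.587 in (exactly 100/63)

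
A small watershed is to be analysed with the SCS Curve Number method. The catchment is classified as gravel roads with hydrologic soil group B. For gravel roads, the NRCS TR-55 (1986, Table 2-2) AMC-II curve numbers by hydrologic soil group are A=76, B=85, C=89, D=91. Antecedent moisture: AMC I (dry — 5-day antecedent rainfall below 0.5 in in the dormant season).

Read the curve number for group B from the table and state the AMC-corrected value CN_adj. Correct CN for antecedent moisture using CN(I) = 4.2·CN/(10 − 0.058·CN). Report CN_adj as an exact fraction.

CN_adj = 11900/169 ≈ 70.414

NRCS table: gravel roads, soil group B → CN(II) = 85
Dry (AMC I): CN(I) = 4.2·85/(10 − 0.058·85) = 357/(507/100) = 11900/169 ≈ 70.414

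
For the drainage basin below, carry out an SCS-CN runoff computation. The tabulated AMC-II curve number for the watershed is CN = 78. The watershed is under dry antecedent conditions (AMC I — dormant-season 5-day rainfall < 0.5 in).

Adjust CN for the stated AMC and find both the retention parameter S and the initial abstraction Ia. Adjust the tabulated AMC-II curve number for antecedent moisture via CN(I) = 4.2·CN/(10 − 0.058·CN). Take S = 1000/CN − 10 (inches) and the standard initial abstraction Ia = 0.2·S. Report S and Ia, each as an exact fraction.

Adjust CN=78 to AMC I: 4.2·78/(10 − 0.058·78) → (1638/5) ÷ (1369/250) = 81900/1369 ≈ 59.825
S = 1000/(81900/1369) − 10 = 5500/819 in ≈ 6.716 in
Ia = 0.2S: 0.2·6.716 = 1.343 in (exactly 1100/819)

S = 5500/819 in ≈ 6.716 in; Ia = 1100/819 in ≈ 1.343 in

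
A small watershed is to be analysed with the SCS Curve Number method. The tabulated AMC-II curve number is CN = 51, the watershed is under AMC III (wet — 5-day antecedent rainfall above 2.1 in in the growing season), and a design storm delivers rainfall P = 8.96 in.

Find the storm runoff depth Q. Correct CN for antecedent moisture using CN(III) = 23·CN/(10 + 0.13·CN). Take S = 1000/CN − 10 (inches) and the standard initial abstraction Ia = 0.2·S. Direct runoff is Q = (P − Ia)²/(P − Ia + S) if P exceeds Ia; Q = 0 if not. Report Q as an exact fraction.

Q = 506821567/94455825 in ≈ 5.366 in

CN(III) from CN(II)=51: (23·51)/(10 + 0.13·51) = 117300/1663 ≈ 70.535
Retention S: 1000/CN − 10 with CN=70.535 → S = 4900/1173 ≈ 4.177 in
Initial abstraction Ia = S/5 = (4900/1173)/5 = 980/1173 ≈ 0.835 in
Excess rainfall: 8.960 − 0.835 = 8.125 in; P > Ia so Q > 0
Q = (238252/29325)²/((238252/29325) + 4900/1173) = (56764015504/859955625)/(360752/29325) = 506821567/94455825 in ≈ 5.366 in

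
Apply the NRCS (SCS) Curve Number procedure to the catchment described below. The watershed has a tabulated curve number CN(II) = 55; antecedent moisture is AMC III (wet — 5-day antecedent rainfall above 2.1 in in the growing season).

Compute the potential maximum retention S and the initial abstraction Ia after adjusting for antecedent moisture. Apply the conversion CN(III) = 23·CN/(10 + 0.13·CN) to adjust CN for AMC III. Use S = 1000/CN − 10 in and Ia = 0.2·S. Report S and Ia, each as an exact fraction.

S = 900/253 in ≈ 3.557 in; Ia = 180/253 in ≈ 0.711 in

Adjust CN=55 to AMC III: 23·55/(10 + 0.13·55) → 1265 ÷ (343/20) = 25300/343 ≈ 73.761
Retention S: 1000/CN − 10 with CN=73.761 → S = 900/253 ≈ 3.557 in
Initial abstraction Ia = S/5 = (900/253)/5 = 180/253 ≈ 0.711 in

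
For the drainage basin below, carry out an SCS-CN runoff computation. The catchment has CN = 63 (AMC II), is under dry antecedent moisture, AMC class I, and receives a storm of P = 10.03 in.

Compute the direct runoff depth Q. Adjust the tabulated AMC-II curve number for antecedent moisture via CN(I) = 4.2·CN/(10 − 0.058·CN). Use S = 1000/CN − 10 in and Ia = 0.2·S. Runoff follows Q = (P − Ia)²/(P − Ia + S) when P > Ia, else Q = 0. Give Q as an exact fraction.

CN(I) from CN(II)=63: (4.2·63)/(10 − 0.058·63) = 132300/3173 ≈ 41.696
Retention S: 1000/CN − 10 with CN=41.696 → S = 18500/1323 ≈ 13.983 in
Ia = 0.2S: 0.2·13.983 = 2.797 in (exactly 3700/1323)
Since P=10.030 > Ia=2.797: effective rainfall P−Ia = 956969/132300 in
Q: (956969/132300)² ÷ (2806969/132300) = 915789666961/371361998700 in (≈ 2.466 in)

Q = 915789666961/371361998700 in ≈ 2.466 in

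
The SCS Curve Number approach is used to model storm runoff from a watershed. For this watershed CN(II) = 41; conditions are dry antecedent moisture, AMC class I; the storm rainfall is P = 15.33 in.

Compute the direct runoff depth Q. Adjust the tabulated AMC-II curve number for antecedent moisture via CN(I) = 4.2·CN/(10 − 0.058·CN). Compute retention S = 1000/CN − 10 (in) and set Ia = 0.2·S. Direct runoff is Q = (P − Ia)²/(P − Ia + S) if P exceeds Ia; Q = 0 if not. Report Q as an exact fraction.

Adjust CN=41 to AMC I: 4.2·41/(10 − 0.058·41) → (861/5) ÷ (3811/500) = 86100/3811 ≈ 22.592
Max retention: S = 1000/(86100/3811) − 10 = 29500/861 in (≈ 34.262 in)
Ia = 0.2·(29500/861) = 5900/861 in ≈ 6.852 in
Since P=15.330 > Ia=6.852: effective rainfall P−Ia = 729913/86100 in
Q = (729913/86100)²/((729913/86100) + 29500/861) = (532772987569/7413210000)/(3679913/86100) = 532772987569/316840509300 in ≈ 1.682 in

Q = 532772987569/316840509300 in ≈ 1.682 in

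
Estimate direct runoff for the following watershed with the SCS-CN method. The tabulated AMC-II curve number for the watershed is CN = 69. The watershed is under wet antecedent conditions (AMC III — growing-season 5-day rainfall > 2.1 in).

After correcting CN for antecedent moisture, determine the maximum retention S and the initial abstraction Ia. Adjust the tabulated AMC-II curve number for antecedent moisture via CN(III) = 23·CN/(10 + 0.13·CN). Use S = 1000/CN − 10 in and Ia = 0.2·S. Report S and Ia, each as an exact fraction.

Adjust CN=69 to AMC III: 23·69/(10 + 0.13·69) → 1587 ÷ (1897/100) = 158700/1897 ≈ 83.658
Retention S: 1000/CN − 10 with CN=83.658 → S = 3100/1587 ≈ 1.953 in
Ia = 0.2S: 0.2·1.953 = 0.391 in (exactly 620/1587)

S = 3100/1587 in ≈ 1.953 in; Ia = 620/1587 in ≈ 0.391 in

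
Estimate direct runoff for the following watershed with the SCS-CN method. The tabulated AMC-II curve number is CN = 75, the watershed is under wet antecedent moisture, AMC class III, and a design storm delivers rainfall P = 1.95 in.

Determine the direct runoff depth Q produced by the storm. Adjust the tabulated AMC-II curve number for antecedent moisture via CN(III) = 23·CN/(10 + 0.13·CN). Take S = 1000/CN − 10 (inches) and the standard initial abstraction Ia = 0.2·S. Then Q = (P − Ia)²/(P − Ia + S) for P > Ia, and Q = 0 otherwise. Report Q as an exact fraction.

Q = 5248681/5921580 in ≈ 0.886 in

Wet (AMC III): CN(III) = 23·75/(10 + 0.13·75) = 1725/(79/4) = 6900/79 ≈ 87.342
Max retention: S = 1000/(6900/79) − 10 = 100/69 in (≈ 1.449 in)
Ia = 0.2S: 0.2·1.449 = 0.290 in (exactly 20/69)
Excess rainfall: 1.950 − 0.290 = 1.660 in; P > Ia so Q > 0
Q = (2291/1380)²/((2291/1380) + 100/69) = (5248681/1904400)/(4291/1380) = 5248681/5921580 in ≈ 0.886 in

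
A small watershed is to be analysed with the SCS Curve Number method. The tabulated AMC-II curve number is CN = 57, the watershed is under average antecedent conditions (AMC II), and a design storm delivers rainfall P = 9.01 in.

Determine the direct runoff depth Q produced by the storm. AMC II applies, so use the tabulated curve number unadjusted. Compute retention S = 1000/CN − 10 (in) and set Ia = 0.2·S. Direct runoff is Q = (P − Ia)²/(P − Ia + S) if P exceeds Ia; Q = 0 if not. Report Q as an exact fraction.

Q = 1828161049/488814900 in ≈ 3.740 in

Average conditions: CN = 57 (no AMC adjustment).
Max retention: S = 1000/57 − 10 = 430/57 in (≈ 7.544 in)
Ia = 0.2S: 0.2·7.544 = 1.509 in (exactly 86/57)
P − Ia = 9.010 − 1.509 = 42757/5700 ≈ 7.501 in (> 0, runoff occurs)
Runoff Q = (P−Ia)²/(P−Ia+S) = (7.501)²/(7.501+7.544) = 1828161049/488814900 ≈ 3.740 in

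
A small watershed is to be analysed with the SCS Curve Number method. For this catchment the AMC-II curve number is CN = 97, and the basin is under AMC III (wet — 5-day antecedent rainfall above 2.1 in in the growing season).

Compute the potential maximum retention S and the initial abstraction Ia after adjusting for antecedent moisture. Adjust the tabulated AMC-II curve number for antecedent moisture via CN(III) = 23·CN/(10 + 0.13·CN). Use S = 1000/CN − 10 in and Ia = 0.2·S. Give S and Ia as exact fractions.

Adjust CN=97 to AMC III: 23·97/(10 + 0.13·97) → 2231 ÷ (2261/100) = 223100/2261 ≈ 98.673
S = 1000/(223100/2261) − 10 = 300/2231 in ≈ 0.134 in
Ia = 0.2·(300/2231) = 60/2231 in ≈ 0.027 in

S = 300/2231 in ≈ 0.134 in; Ia = 60/2231 in ≈ 0.027 in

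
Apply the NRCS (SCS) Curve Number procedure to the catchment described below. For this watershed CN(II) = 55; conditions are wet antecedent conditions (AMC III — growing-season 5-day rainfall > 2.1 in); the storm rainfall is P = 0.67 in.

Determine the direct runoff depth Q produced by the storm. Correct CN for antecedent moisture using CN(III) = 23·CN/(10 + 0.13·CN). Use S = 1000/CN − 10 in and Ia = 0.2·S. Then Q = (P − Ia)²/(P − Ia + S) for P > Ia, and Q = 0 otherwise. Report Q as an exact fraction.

Adjust CN=55 to AMC III: 23·55/(10 + 0.13·55) → 1265 ÷ (343/20) = 25300/343 ≈ 73.761
Max retention: S = 1000/(25300/343) − 10 = 900/253 in (≈ 3.557 in)
Initial abstraction Ia = S/5 = (900/253)/5 = 180/253 ≈ 0.711 in
P = 0.670 ≤ Ia = 0.711 in: entire storm abstracted, Q = 0.

Q = 0 in ≈ 0.000 in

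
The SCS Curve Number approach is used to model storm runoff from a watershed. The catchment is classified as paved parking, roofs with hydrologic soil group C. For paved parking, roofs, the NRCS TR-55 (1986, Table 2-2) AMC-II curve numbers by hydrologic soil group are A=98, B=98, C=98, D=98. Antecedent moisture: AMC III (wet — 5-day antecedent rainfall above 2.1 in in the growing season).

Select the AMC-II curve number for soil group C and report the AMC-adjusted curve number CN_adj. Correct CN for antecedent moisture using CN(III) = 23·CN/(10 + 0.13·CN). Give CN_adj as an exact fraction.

NRCS table: paved parking, roofs, soil group C → CN(II) = 98
Adjust CN=98 to AMC III: 23·98/(10 + 0.13·98) → 2254 ÷ (1137/50) = 112700/1137 ≈ 99.120

CN_adj = 112700/1137 ≈ 99.120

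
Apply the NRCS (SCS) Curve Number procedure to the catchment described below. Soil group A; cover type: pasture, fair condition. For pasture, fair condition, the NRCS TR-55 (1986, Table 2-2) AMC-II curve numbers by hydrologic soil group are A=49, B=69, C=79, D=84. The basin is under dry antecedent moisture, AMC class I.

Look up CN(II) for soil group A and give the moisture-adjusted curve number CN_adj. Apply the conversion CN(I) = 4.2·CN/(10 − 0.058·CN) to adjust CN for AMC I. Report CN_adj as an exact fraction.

CN_adj = 34300/1193 ≈ 28.751

NRCS table: pasture, fair condition, soil group A → CN(II) = 49
Adjust CN=49 to AMC I: 4.2·49/(10 − 0.058·49) → (1029/5) ÷ (3579/500) = 34300/1193 ≈ 28.751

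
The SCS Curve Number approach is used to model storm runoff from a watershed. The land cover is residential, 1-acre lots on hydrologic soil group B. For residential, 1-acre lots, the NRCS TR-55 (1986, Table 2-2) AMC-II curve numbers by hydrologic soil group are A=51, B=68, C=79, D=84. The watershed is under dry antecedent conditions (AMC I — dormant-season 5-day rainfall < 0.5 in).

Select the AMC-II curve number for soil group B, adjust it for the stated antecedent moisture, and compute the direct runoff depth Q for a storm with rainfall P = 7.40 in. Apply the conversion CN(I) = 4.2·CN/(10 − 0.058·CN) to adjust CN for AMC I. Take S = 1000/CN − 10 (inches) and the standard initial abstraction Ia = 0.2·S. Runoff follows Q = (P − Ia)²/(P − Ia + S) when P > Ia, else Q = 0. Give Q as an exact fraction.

NRCS table: residential, 1-acre lots, soil group B → CN(II) = 68
Adjust CN=68 to AMC I: 4.2·68/(10 − 0.058·68) → (1428/5) ÷ (757/125) = 35700/757 ≈ 47.160
Max retention: S = 1000/(35700/757) − 10 = 4000/357 in (≈ 11.204 in)
Initial abstraction Ia = S/5 = (4000/357)/5 = 800/357 ≈ 2.241 in
P − Ia = 7.400 − 2.241 = 9209/1785 ≈ 5.159 in (> 0, runoff occurs)
Q = (9209/1785)²/((9209/1785) + 4000/357) = (84805681/3186225)/(29209/1785) = 84805681/52138065 in ≈ 1.627 in

Q = 84805681/52138065 in ≈ 1.627 in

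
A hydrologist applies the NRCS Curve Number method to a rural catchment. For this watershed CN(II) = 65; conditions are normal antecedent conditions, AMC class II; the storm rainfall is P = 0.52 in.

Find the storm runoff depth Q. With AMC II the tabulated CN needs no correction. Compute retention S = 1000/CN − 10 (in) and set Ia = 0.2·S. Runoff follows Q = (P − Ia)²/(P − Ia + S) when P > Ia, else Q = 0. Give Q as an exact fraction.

Average conditions: CN = 65 (no AMC adjustment).
Retention S: 1000/CN − 10 with CN=65.000 → S = 70/13 ≈ 5.385 in
Ia = 0.2·(70/13) = 14/13 in ≈ 1.077 in
P = 0.520 ≤ Ia = 1.077 in: entire storm abstracted, Q = 0.

Q = 0 in ≈ 0.000 in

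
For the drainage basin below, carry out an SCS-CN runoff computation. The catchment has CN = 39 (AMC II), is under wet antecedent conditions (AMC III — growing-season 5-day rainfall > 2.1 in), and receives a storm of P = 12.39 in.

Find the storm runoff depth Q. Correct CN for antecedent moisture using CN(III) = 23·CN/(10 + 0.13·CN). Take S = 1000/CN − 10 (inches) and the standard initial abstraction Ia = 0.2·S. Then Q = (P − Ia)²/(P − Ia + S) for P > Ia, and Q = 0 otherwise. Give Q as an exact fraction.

Adjust CN=39 to AMC III: 23·39/(10 + 0.13·39) → 897 ÷ (1507/100) = 89700/1507 ≈ 59.522
Max retention: S = 1000/(89700/1507) − 10 = 6100/897 in (≈ 6.800 in)
Ia = 0.2S: 0.2·6.800 = 1.360 in (exactly 1220/897)
Excess rainfall: 12.390 − 1.360 = 11.030 in; P > Ia so Q > 0
Runoff Q = (P−Ia)²/(P−Ia+S) = (11.030)²/(11.030+6.800) = 978878720689/143464655100 ≈ 6.823 in

Q = 978878720689/143464655100 in ≈ 6.823 in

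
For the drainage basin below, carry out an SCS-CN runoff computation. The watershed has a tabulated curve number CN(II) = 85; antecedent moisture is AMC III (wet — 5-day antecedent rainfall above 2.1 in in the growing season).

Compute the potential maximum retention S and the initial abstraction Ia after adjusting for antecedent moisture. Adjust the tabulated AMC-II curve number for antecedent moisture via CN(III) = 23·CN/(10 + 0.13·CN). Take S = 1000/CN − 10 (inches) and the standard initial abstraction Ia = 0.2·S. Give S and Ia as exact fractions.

Adjust CN=85 to AMC III: 23·85/(10 + 0.13·85) → 1955 ÷ (421/20) = 39100/421 ≈ 92.874
S = 1000/(39100/421) − 10 = 300/391 in ≈ 0.767 in
Ia = 0.2S: 0.2·0.767 = 0.153 in (exactly 60/391)

S = 300/391 in ≈ 0.767 in; Ia = 60/391 in ≈ 0.153 in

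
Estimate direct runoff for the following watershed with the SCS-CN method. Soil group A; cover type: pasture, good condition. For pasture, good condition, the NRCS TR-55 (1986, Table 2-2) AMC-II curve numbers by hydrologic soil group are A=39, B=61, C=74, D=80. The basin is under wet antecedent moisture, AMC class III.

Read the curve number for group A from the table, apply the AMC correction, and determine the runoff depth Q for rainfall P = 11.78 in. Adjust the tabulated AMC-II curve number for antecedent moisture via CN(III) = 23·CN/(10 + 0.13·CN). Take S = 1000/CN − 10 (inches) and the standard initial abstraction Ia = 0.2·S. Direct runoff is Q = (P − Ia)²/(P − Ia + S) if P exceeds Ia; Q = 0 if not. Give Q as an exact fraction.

Q = 218400132889/34639135050 in ≈ 6.305 in

NRCS table: pasture, good condition, soil group A → CN(II) = 39
CN(III) from CN(II)=39: (23·39)/(10 + 0.13·39) = 89700/1507 ≈ 59.522
S = 1000/(89700/1507) − 10 = 6100/897 in ≈ 6.800 in
Initial abstraction Ia = S/5 = (6100/897)/5 = 1220/897 ≈ 1.360 in
Excess rainfall: 11.780 − 1.360 = 10.420 in; P > Ia so Q > 0
Q: (467333/44850)² ÷ (772333/44850) = 218400132889/34639135050 in (≈ 6.305 in)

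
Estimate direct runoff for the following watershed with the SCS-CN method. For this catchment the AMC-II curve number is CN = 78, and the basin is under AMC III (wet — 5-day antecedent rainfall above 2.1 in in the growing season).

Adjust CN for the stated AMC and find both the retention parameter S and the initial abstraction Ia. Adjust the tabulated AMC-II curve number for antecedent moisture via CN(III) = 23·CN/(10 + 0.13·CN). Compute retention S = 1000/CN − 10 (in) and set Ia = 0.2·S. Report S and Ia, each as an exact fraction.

S = 1100/897 in ≈ 1.226 in; Ia = 220/897 in ≈ 0.245 in

Wet (AMC III): CN(III) = 23·78/(10 + 0.13·78) = 1794/(1007/50) = 89700/1007 ≈ 89.076
Retention S: 1000/CN − 10 with CN=89.076 → S = 1100/897 ≈ 1.226 in
Ia = 0.2S: 0.2·1.226 = 0.245 in (exactly 220/897)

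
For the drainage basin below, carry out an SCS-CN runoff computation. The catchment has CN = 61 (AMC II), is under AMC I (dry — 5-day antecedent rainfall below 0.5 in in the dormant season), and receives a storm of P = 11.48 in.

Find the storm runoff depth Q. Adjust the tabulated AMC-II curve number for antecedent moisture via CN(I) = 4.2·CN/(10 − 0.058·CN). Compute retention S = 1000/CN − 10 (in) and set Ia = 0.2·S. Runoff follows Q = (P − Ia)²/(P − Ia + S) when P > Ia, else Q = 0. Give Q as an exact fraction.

Q = 8108822401/2695960575 in ≈ 3.008 in

Dry (AMC I): CN(I) = 4.2·61/(10 − 0.058·61) = (1281/5)/(3231/500) = 42700/1077 ≈ 39.647
Retention S: 1000/CN − 10 with CN=39.647 → S = 6500/427 ≈ 15.222 in
Ia = 0.2S: 0.2·15.222 = 3.044 in (exactly 1300/427)
P − Ia = 11.480 − 3.044 = 90049/10675 ≈ 8.436 in (> 0, runoff occurs)
Runoff Q = (P−Ia)²/(P−Ia+S) = (8.436)²/(8.436+15.222) = 8108822401/2695960575 ≈ 3.008 in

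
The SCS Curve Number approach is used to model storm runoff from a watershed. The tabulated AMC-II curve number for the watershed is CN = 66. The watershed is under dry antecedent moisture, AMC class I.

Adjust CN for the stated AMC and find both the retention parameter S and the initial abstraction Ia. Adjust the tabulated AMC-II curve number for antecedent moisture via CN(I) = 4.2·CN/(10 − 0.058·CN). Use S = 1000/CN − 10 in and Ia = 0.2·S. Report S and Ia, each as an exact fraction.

Adjust CN=66 to AMC I: 4.2·66/(10 − 0.058·66) → (1386/5) ÷ (1543/250) = 69300/1543 ≈ 44.913
Retention S: 1000/CN − 10 with CN=44.913 → S = 8500/693 ≈ 12.266 in
Initial abstraction Ia = S/5 = (8500/693)/5 = 1700/693 ≈ 2.453 in

S = 8500/693 in ≈ 12.266 in; Ia = 1700/693 in ≈ 2.453 in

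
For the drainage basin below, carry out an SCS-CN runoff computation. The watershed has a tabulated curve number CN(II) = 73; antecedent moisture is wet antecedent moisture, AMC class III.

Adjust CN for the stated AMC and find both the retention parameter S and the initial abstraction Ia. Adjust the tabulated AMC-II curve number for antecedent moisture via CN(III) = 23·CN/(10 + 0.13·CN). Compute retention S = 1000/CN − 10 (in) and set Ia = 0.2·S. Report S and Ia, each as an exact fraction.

S = 2700/1679 in ≈ 1.608 in; Ia = 540/1679 in ≈ 0.322 in

Adjust CN=73 to AMC III: 23·73/(10 + 0.13·73) → 1679 ÷ (1949/100) = 167900/1949 ≈ 86.147
Max retention: S = 1000/(167900/1949) − 10 = 2700/1679 in (≈ 1.608 in)
Ia = 0.2S: 0.2·1.608 = 0.322 in (exactly 540/1679)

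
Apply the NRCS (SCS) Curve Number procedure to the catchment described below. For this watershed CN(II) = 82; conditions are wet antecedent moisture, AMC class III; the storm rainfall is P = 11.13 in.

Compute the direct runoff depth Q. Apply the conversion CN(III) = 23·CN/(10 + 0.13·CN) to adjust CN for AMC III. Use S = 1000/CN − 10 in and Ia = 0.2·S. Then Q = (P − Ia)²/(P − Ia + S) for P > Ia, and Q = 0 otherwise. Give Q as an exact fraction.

CN(III) from CN(II)=82: (23·82)/(10 + 0.13·82) = 94300/1033 ≈ 91.288
Max retention: S = 1000/(94300/1033) − 10 = 900/943 in (≈ 0.954 in)
Initial abstraction Ia = S/5 = (900/943)/5 = 180/943 ≈ 0.191 in
P − Ia = 11.130 − 0.191 = 1031559/94300 ≈ 10.939 in (> 0, runoff occurs)
Runoff Q = (P−Ia)²/(P−Ia+S) = (10.939)²/(10.939+0.954) = 354704656827/35254337900 ≈ 10.061 in

Q = 354704656827/35254337900 in ≈ 10.061 in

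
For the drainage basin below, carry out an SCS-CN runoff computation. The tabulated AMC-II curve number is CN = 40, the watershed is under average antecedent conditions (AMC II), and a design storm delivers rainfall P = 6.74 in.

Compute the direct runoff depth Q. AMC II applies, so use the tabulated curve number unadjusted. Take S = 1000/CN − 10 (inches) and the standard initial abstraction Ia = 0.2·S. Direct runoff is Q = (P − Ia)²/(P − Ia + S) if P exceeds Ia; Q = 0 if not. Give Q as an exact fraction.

Q = 34969/46850 in ≈ 0.746 in

CN(II) = 40; AMC II needs no correction.
S = 1000/40 − 10 = 15 in ≈ 15.000 in
Ia = 0.2·15 = 3 in ≈ 3.000 in
Excess rainfall: 6.740 − 3.000 = 3.740 in; P > Ia so Q > 0
Runoff Q = (P−Ia)²/(P−Ia+S) = (3.740)²/(3.740+15.000) = 34969/46850 ≈ 0.746 in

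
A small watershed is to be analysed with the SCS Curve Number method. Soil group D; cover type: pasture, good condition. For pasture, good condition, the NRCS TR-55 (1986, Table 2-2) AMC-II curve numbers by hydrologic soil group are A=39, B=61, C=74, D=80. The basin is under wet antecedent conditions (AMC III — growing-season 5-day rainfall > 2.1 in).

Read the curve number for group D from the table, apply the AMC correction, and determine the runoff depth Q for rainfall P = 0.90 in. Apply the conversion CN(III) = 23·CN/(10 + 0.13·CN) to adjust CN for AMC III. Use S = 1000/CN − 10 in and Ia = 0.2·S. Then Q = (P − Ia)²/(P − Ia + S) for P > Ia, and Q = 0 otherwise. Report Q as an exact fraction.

Q = 24649/93610 in ≈ 0.263 in

NRCS table: pasture, good condition, soil group D → CN(II) = 80
Adjust CN=80 to AMC III: 23·80/(10 + 0.13·80) → 1840 ÷ (102/5) = 4600/51 ≈ 90.196
S = 1000/(4600/51) − 10 = 25/23 in ≈ 1.087 in
Ia = 0.2·(25/23) = 5/23 in ≈ 0.217 in
P − Ia = 0.900 − 0.217 = 157/230 ≈ 0.683 in (> 0, runoff occurs)
Q: (157/230)² ÷ (407/230) = 24649/93610 in (≈ 0.263 in)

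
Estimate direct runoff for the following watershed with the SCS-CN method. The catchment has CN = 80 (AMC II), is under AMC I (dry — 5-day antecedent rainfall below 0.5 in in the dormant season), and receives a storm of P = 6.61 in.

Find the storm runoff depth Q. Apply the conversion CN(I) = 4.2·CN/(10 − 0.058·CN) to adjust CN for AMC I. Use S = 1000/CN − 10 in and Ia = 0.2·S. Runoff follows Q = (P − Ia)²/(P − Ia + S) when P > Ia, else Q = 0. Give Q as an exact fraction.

Q = 129527161/50150100 in ≈ 2.583 in

CN(I) from CN(II)=80: (4.2·80)/(10 − 0.058·80) = 4200/67 ≈ 62.687
S = 1000/(4200/67) − 10 = 125/21 in ≈ 5.952 in
Initial abstraction Ia = S/5 = (125/21)/5 = 25/21 ≈ 1.190 in
Excess rainfall: 6.610 − 1.190 = 5.420 in; P > Ia so Q > 0
Q: (11381/2100)² ÷ (23881/2100) = 129527161/50150100 in (≈ 2.583 in)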